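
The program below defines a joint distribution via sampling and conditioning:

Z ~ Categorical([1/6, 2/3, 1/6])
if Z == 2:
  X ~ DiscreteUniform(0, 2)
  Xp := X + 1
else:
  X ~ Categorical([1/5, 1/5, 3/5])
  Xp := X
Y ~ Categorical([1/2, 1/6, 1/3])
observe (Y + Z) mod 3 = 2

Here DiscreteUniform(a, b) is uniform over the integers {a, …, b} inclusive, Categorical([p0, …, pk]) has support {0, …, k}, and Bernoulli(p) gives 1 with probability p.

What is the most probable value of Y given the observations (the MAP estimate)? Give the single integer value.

argmax_v P(Y = v | obs) = 1

Enumerate traces; 9 have nonzero weight after conditioning:
  (Z=0, X=0, Y=2) weight 1/90
  (Z=0, X=1, Y=2) weight 1/90
  (Z=0, X=2, Y=2) weight 1/30
  (Z=1, X=0, Y=1) weight 1/45
  (Z=1, X=1, Y=1) weight 1/45
  (Z=1, X=2, Y=1) weight 1/15
  (Z=2, X=0, Y=0) weight 1/36
  (Z=2, X=1, Y=0) weight 1/36
  … 1 more
Group by Y:
  weight(Y=0) = 1/12
  weight(Y=1) = 1/9
  weight(Y=2) = 1/18
Total weight = 1/12 + 1/9 + 1/18 = 1/4
P(Y=0 | obs) = 1/12 / 1/4 = 1/3
P(Y=1 | obs) = 1/9 / 1/4 = 4/9
P(Y=2 | obs) = 1/18 / 1/4 = 2/9
argmax = 1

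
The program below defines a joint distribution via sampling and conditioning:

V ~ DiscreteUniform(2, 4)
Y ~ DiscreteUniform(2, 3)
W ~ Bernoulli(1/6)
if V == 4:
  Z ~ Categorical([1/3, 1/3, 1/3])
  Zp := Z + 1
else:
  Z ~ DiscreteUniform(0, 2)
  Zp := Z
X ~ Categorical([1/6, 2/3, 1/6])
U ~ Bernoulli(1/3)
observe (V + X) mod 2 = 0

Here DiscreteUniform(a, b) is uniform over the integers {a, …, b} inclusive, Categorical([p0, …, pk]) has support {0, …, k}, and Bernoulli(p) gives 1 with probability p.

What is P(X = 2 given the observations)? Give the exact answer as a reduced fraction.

Enumerate traces; 120 have nonzero weight after conditioning:
  (V=2, Y=2, W=0, Z=0, X=0, U=0) weight 5/972
  (V=2, Y=2, W=0, Z=0, X=0, U=1) weight 5/1944
  (V=2, Y=2, W=0, Z=0, X=2, U=0) weight 5/972
  (V=2, Y=2, W=0, Z=0, X=2, U=1) weight 5/1944
  (V=2, Y=2, W=0, Z=1, X=0, U=0) weight 5/972
  (V=2, Y=2, W=0, Z=1, X=0, U=1) weight 5/1944
  (V=2, Y=2, W=0, Z=1, X=2, U=0) weight 5/972
  (V=2, Y=2, W=0, Z=1, X=2, U=1) weight 5/1944
  (V=3, Y=2, W=0, Z=0, X=1, U=0) weight 5/243
  … 111 more
Group by X:
  weight(X=0) = 1/9
  weight(X=1) = 2/9
  weight(X=2) = 1/9
Total weight = 1/9 + 2/9 + 1/9 = 4/9
P(X=0 | obs) = 1/9 / 4/9 = 1/4
P(X=1 | obs) = 2/9 / 4/9 = 1/2
P(X=2 | obs) = 1/9 / 4/9 = 1/4

P(X = 2 | obs) = 1/4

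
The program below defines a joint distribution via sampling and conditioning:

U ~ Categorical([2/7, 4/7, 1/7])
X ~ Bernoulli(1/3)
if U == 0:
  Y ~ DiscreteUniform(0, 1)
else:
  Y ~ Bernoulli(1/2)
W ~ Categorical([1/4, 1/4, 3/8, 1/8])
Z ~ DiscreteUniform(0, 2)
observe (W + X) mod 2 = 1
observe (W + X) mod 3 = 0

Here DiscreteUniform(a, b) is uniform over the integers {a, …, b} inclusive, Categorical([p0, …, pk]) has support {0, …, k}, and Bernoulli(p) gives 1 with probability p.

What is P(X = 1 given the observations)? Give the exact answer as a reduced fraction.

P(X = 1 | obs) = 3/5

Enumerate traces; 36 have nonzero weight after conditioning:
  (U=0, X=0, Y=0, W=3, Z=0) weight 1/252
  (U=0, X=0, Y=0, W=3, Z=1) weight 1/252
  (U=0, X=0, Y=0, W=3, Z=2) weight 1/252
  (U=0, X=0, Y=1, W=3, Z=0) weight 1/252
  (U=0, X=0, Y=1, W=3, Z=1) weight 1/252
  (U=0, X=0, Y=1, W=3, Z=2) weight 1/252
  (U=0, X=1, Y=0, W=2, Z=0) weight 1/168
  (U=0, X=1, Y=0, W=2, Z=1) weight 1/168
  … 28 more
Group by X:
  weight(X=0) = 1/12
  weight(X=1) = 1/8
Total weight = 1/12 + 1/8 = 5/24
P(X=0 | obs) = 1/12 / 5/24 = 2/5
P(X=1 | obs) = 1/8 / 5/24 = 3/5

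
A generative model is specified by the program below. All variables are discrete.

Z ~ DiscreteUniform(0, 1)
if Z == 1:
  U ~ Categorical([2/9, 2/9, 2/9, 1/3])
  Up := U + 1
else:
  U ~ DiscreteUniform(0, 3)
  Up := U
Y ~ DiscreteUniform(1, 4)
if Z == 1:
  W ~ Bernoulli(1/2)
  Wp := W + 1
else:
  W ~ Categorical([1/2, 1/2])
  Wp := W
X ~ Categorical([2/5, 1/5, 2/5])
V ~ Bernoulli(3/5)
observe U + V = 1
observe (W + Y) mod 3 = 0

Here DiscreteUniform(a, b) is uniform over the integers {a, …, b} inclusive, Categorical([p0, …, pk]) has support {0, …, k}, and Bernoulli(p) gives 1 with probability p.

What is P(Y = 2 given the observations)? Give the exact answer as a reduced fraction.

P(Y = 2 | obs) = 1/2

Enumerate traces; 24 have nonzero weight after conditioning:
  (Z=0, U=0, Y=2, W=1, X=0, V=1) weight 3/800
  (Z=0, U=0, Y=2, W=1, X=1, V=1) weight 3/1600
  (Z=0, U=0, Y=2, W=1, X=2, V=1) weight 3/800
  (Z=0, U=0, Y=3, W=0, X=0, V=1) weight 3/800
  (Z=0, U=0, Y=3, W=0, X=1, V=1) weight 3/1600
  (Z=0, U=0, Y=3, W=0, X=2, V=1) weight 3/800
  (Z=0, U=1, Y=2, W=1, X=0, V=0) weight 1/400
  (Z=0, U=1, Y=2, W=1, X=1, V=0) weight 1/800
  … 16 more
Group by Y:
  weight(Y=2) = 17/576
  weight(Y=3) = 17/576
Total weight = 17/576 + 17/576 = 17/288
P(Y=2 | obs) = 17/576 / 17/288 = 1/2
P(Y=3 | obs) = 17/576 / 17/288 = 1/2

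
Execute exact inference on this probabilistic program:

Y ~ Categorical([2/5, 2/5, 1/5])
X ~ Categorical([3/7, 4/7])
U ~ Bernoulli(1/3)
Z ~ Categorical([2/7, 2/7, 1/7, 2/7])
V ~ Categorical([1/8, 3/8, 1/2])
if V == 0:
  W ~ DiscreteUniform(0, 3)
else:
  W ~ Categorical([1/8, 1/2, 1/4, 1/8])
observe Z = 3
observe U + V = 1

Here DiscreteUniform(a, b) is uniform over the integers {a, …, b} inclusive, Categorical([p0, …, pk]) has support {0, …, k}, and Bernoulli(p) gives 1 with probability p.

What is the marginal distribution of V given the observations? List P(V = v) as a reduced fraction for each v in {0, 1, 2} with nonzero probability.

Enumerate traces; 48 have nonzero weight after conditioning:
  (Y=0, X=0, U=0, Z=3, V=1, W=0) weight 3/1960
  (Y=0, X=0, U=0, Z=3, V=1, W=1) weight 3/490
  (Y=0, X=0, U=0, Z=3, V=1, W=2) weight 3/980
  (Y=0, X=0, U=0, Z=3, V=1, W=3) weight 3/1960
  (Y=0, X=0, U=1, Z=3, V=0, W=0) weight 1/1960
  (Y=0, X=0, U=1, Z=3, V=0, W=1) weight 1/1960
  (Y=0, X=0, U=1, Z=3, V=0, W=2) weight 1/1960
  (Y=0, X=0, U=1, Z=3, V=0, W=3) weight 1/1960
  … 40 more
Group by V:
  weight(V=0) = 1/84
  weight(V=1) = 1/14
Total weight = 1/84 + 1/14 = 1/12
P(V=0 | obs) = 1/84 / 1/12 = 1/7
P(V=1 | obs) = 1/14 / 1/12 = 6/7

P(V=0) = 1/7, P(V=1) = 6/7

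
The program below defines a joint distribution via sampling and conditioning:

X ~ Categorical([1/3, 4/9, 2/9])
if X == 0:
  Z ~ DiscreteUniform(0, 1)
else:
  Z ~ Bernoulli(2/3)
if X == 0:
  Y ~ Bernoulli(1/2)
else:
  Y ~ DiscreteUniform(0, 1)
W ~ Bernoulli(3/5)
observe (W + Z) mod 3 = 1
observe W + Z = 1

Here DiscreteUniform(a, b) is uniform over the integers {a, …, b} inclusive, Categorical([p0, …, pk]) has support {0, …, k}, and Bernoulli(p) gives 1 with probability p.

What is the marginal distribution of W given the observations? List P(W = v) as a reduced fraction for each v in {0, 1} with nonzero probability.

P(W=0) = 22/43, P(W=1) = 21/43

Enumerate traces; 12 have nonzero weight after conditioning:
  (X=0, Z=0, Y=0, W=1) weight 1/20
  (X=0, Z=0, Y=1, W=1) weight 1/20
  (X=0, Z=1, Y=0, W=0) weight 1/30
  (X=0, Z=1, Y=1, W=0) weight 1/30
  (X=1, Z=0, Y=0, W=1) weight 2/45
  (X=1, Z=0, Y=1, W=1) weight 2/45
  (X=1, Z=1, Y=0, W=0) weight 8/135
  (X=1, Z=1, Y=1, W=0) weight 8/135
  … 4 more
Group by W:
  weight(W=0) = 11/45
  weight(W=1) = 7/30
Total weight = 11/45 + 7/30 = 43/90
P(W=0 | obs) = 11/45 / 43/90 = 22/43
P(W=1 | obs) = 7/30 / 43/90 = 21/43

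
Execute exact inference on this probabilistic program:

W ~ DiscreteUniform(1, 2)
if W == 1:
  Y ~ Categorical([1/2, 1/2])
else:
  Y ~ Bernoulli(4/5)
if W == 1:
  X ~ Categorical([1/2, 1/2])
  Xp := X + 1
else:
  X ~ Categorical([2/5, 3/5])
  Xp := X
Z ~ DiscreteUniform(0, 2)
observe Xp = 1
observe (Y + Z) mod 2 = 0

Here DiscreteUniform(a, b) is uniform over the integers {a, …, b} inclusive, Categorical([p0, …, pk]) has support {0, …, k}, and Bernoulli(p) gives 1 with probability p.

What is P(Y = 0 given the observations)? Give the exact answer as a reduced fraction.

P(Y = 0 | obs) = 74/147

Enumerate traces; 6 have nonzero weight after conditioning:
  (W=1, Y=0, X=0, Z=0) weight 1/24
  (W=1, Y=0, X=0, Z=2) weight 1/24
  (W=1, Y=1, X=0, Z=1) weight 1/24
  (W=2, Y=0, X=1, Z=0) weight 1/50
  (W=2, Y=0, X=1, Z=2) weight 1/50
  (W=2, Y=1, X=1, Z=1) weight 2/25
Group by Y:
  weight(Y=0) = 37/300
  weight(Y=1) = 73/600
Total weight = 37/300 + 73/600 = 49/200
P(Y=0 | obs) = 37/300 / 49/200 = 74/147
P(Y=1 | obs) = 73/600 / 49/200 = 73/147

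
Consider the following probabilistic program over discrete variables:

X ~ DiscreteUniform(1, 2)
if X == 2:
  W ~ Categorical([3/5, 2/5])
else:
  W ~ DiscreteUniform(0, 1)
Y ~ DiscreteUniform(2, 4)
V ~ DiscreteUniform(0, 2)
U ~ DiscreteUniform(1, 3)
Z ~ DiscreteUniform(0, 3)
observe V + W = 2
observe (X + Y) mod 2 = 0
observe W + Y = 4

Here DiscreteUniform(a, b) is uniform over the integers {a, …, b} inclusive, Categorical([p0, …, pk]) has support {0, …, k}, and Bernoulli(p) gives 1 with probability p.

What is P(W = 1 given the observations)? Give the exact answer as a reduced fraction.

Enumerate traces; 24 have nonzero weight after conditioning:
  (X=1, W=1, Y=3, V=1, U=1, Z=0) weight 1/432
  (X=1, W=1, Y=3, V=1, U=1, Z=1) weight 1/432
  (X=1, W=1, Y=3, V=1, U=1, Z=2) weight 1/432
  (X=1, W=1, Y=3, V=1, U=1, Z=3) weight 1/432
  (X=1, W=1, Y=3, V=1, U=2, Z=0) weight 1/432
  (X=1, W=1, Y=3, V=1, U=2, Z=1) weight 1/432
  (X=1, W=1, Y=3, V=1, U=2, Z=2) weight 1/432
  (X=1, W=1, Y=3, V=1, U=2, Z=3) weight 1/432
  (X=2, W=0, Y=4, V=2, U=1, Z=0) weight 1/360
  … 15 more
Group by W:
  weight(W=0) = 1/30
  weight(W=1) = 1/36
Total weight = 1/30 + 1/36 = 11/180
P(W=0 | obs) = 1/30 / 11/180 = 6/11
P(W=1 | obs) = 1/36 / 11/180 = 5/11

P(W = 1 | obs) = 5/11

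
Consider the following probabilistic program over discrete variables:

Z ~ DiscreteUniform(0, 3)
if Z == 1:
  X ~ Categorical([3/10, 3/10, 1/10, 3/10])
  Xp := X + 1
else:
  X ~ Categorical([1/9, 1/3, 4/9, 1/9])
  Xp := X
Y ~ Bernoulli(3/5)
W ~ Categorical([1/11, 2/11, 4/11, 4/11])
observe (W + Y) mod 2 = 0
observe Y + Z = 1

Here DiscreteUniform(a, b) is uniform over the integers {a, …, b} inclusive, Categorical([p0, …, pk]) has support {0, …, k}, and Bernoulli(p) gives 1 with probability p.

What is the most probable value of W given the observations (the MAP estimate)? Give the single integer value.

Enumerate traces; 16 have nonzero weight after conditioning:
  (Z=0, X=0, Y=1, W=1) weight 1/330
  (Z=0, X=0, Y=1, W=3) weight 1/165
  (Z=0, X=1, Y=1, W=1) weight 1/110
  (Z=0, X=1, Y=1, W=3) weight 1/55
  (Z=0, X=2, Y=1, W=1) weight 2/165
  (Z=0, X=2, Y=1, W=3) weight 4/165
  (Z=0, X=3, Y=1, W=1) weight 1/330
  (Z=0, X=3, Y=1, W=3) weight 1/165
  (Z=1, X=0, Y=0, W=0) weight 3/1100
  (Z=1, X=0, Y=0, W=2) weight 3/275
  … 6 more
Group by W:
  weight(W=0) = 1/110
  weight(W=1) = 3/110
  weight(W=2) = 2/55
  weight(W=3) = 3/55
Total weight = 1/110 + 3/110 + 2/55 + 3/55 = 7/55
P(W=0 | obs) = 1/110 / 7/55 = 1/14
P(W=1 | obs) = 3/110 / 7/55 = 3/14
P(W=2 | obs) = 2/55 / 7/55 = 2/7
P(W=3 | obs) = 3/55 / 7/55 = 3/7
argmax = 3

argmax_v P(W = v | obs) = 3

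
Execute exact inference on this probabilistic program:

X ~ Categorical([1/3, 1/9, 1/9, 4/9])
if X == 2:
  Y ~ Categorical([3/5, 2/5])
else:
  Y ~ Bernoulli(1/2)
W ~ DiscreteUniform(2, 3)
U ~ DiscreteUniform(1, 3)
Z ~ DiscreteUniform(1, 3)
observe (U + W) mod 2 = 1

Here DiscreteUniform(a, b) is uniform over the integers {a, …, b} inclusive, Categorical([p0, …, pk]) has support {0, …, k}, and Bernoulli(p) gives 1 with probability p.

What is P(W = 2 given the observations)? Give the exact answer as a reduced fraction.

P(W = 2 | obs) = 2/3

Enumerate traces; 72 have nonzero weight after conditioning:
  (X=0, Y=0, W=2, U=1, Z=1) weight 1/108
  (X=0, Y=0, W=2, U=1, Z=2) weight 1/108
  (X=0, Y=0, W=2, U=1, Z=3) weight 1/108
  (X=0, Y=0, W=2, U=3, Z=1) weight 1/108
  (X=0, Y=0, W=2, U=3, Z=2) weight 1/108
  (X=0, Y=0, W=2, U=3, Z=3) weight 1/108
  (X=0, Y=0, W=3, U=2, Z=1) weight 1/108
  (X=0, Y=0, W=3, U=2, Z=2) weight 1/108
  … 64 more
Group by W:
  weight(W=2) = 1/3
  weight(W=3) = 1/6
Total weight = 1/3 + 1/6 = 1/2
P(W=2 | obs) = 1/3 / 1/2 = 2/3
P(W=3 | obs) = 1/6 / 1/2 = 1/3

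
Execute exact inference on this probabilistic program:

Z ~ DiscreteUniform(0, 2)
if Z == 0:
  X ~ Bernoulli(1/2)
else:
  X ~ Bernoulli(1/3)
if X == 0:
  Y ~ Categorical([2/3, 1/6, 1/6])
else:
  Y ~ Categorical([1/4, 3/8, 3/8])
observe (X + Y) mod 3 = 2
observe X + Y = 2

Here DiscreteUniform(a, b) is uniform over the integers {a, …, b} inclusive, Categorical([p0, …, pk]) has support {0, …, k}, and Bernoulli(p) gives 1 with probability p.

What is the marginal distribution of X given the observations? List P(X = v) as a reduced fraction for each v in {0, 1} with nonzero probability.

Enumerate traces; 6 have nonzero weight after conditioning:
  (Z=0, X=0, Y=2) weight 1/36
  (Z=0, X=1, Y=1) weight 1/16
  (Z=1, X=0, Y=2) weight 1/27
  (Z=1, X=1, Y=1) weight 1/24
  (Z=2, X=0, Y=2) weight 1/27
  (Z=2, X=1, Y=1) weight 1/24
Group by X:
  weight(X=0) = 11/108
  weight(X=1) = 7/48
Total weight = 11/108 + 7/48 = 107/432
P(X=0 | obs) = 11/108 / 107/432 = 44/107
P(X=1 | obs) = 7/48 / 107/432 = 63/107

P(X=0) = 44/107, P(X=1) = 63/107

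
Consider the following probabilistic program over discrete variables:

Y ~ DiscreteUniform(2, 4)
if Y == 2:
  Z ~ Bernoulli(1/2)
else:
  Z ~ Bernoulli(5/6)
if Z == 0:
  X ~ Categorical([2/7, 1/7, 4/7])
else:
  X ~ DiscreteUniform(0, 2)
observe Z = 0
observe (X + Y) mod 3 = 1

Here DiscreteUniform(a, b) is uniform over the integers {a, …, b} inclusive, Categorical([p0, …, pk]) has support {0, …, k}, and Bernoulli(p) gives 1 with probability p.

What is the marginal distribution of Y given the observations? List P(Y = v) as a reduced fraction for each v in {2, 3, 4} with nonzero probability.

Enumerate traces; 3 have nonzero weight after conditioning:
  (Y=2, Z=0, X=2) weight 2/21
  (Y=3, Z=0, X=1) weight 1/126
  (Y=4, Z=0, X=0) weight 1/63
Group by Y:
  weight(Y=2) = 2/21
  weight(Y=3) = 1/126
  weight(Y=4) = 1/63
Total weight = 2/21 + 1/126 + 1/63 = 5/42
P(Y=2 | obs) = 2/21 / 5/42 = 4/5
P(Y=3 | obs) = 1/126 / 5/42 = 1/15
P(Y=4 | obs) = 1/63 / 5/42 = 2/15

P(Y=2) = 4/5, P(Y=3) = 1/15, P(Y=4) = 2/15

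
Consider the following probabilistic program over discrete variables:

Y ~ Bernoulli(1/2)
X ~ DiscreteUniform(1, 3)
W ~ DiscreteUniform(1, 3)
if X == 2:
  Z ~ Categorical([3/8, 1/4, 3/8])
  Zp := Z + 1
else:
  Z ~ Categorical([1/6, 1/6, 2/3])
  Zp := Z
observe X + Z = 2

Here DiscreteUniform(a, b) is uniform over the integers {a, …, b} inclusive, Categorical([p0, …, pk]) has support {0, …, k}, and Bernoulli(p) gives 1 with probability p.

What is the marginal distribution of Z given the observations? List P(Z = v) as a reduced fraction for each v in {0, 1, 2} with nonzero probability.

Enumerate traces; 12 have nonzero weight after conditioning:
  (Y=0, X=1, W=1, Z=1) weight 1/108
  (Y=0, X=1, W=2, Z=1) weight 1/108
  (Y=0, X=1, W=3, Z=1) weight 1/108
  (Y=0, X=2, W=1, Z=0) weight 1/48
  (Y=0, X=2, W=2, Z=0) weight 1/48
  (Y=0, X=2, W=3, Z=0) weight 1/48
  (Y=1, X=1, W=1, Z=1) weight 1/108
  (Y=1, X=1, W=2, Z=1) weight 1/108
  … 4 more
Group by Z:
  weight(Z=0) = 1/8
  weight(Z=1) = 1/18
Total weight = 1/8 + 1/18 = 13/72
P(Z=0 | obs) = 1/8 / 13/72 = 9/13
P(Z=1 | obs) = 1/18 / 13/72 = 4/13

P(Z=0) = 9/13, P(Z=1) = 4/13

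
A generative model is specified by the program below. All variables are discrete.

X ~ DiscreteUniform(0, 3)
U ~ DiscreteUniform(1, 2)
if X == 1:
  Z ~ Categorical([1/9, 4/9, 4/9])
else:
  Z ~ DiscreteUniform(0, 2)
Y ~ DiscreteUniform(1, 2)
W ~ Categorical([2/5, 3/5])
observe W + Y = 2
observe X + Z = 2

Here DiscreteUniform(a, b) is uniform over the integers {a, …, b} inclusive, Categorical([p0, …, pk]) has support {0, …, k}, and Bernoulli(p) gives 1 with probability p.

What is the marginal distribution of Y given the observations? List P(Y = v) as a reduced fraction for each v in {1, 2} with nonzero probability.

Enumerate traces; 12 have nonzero weight after conditioning:
  (X=0, U=1, Z=2, Y=1, W=1) weight 1/80
  (X=0, U=1, Z=2, Y=2, W=0) weight 1/120
  (X=0, U=2, Z=2, Y=1, W=1) weight 1/80
  (X=0, U=2, Z=2, Y=2, W=0) weight 1/120
  (X=1, U=1, Z=1, Y=1, W=1) weight 1/60
  (X=1, U=1, Z=1, Y=2, W=0) weight 1/90
  (X=1, U=2, Z=1, Y=1, W=1) weight 1/60
  (X=1, U=2, Z=1, Y=2, W=0) weight 1/90
  … 4 more
Group by Y:
  weight(Y=1) = 1/12
  weight(Y=2) = 1/18
Total weight = 1/12 + 1/18 = 5/36
P(Y=1 | obs) = 1/12 / 5/36 = 3/5
P(Y=2 | obs) = 1/18 / 5/36 = 2/5

P(Y=1) = 3/5, P(Y=2) = 2/5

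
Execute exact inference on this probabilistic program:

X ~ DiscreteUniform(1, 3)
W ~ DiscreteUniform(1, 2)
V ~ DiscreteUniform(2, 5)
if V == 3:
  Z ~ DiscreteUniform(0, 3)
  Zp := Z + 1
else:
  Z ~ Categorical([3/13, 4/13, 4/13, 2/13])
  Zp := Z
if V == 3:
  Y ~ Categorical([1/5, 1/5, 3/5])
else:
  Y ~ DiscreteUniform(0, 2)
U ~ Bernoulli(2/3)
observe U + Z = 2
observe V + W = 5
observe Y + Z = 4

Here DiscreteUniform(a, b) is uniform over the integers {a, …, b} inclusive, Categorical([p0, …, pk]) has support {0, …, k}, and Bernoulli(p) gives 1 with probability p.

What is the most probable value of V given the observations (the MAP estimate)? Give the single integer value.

argmax_v P(V = v | obs) = 3

Enumerate traces; 6 have nonzero weight after conditioning:
  (X=1, W=1, V=4, Z=2, Y=2, U=0) weight 1/702
  (X=1, W=2, V=3, Z=2, Y=2, U=0) weight 1/480
  (X=2, W=1, V=4, Z=2, Y=2, U=0) weight 1/702
  (X=2, W=2, V=3, Z=2, Y=2, U=0) weight 1/480
  (X=3, W=1, V=4, Z=2, Y=2, U=0) weight 1/702
  (X=3, W=2, V=3, Z=2, Y=2, U=0) weight 1/480
Group by V:
  weight(V=3) = 1/160
  weight(V=4) = 1/234
Total weight = 1/160 + 1/234 = 197/18720
P(V=3 | obs) = 1/160 / 197/18720 = 117/197
P(V=4 | obs) = 1/234 / 197/18720 = 80/197
argmax = 3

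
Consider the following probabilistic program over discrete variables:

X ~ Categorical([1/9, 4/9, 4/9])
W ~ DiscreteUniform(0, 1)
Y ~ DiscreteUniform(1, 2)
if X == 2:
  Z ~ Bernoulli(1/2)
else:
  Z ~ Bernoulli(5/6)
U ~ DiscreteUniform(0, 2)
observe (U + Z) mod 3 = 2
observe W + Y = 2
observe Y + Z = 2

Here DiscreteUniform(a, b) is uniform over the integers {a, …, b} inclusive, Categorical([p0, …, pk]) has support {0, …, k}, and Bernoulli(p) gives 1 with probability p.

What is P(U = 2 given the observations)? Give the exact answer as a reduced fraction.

P(U = 2 | obs) = 17/54

Enumerate traces; 6 have nonzero weight after conditioning:
  (X=0, W=0, Y=2, Z=0, U=2) weight 1/648
  (X=0, W=1, Y=1, Z=1, U=1) weight 5/648
  (X=1, W=0, Y=2, Z=0, U=2) weight 1/162
  (X=1, W=1, Y=1, Z=1, U=1) weight 5/162
  (X=2, W=0, Y=2, Z=0, U=2) weight 1/54
  (X=2, W=1, Y=1, Z=1, U=1) weight 1/54
Group by U:
  weight(U=1) = 37/648
  weight(U=2) = 17/648
Total weight = 37/648 + 17/648 = 1/12
P(U=1 | obs) = 37/648 / 1/12 = 37/54
P(U=2 | obs) = 17/648 / 1/12 = 17/54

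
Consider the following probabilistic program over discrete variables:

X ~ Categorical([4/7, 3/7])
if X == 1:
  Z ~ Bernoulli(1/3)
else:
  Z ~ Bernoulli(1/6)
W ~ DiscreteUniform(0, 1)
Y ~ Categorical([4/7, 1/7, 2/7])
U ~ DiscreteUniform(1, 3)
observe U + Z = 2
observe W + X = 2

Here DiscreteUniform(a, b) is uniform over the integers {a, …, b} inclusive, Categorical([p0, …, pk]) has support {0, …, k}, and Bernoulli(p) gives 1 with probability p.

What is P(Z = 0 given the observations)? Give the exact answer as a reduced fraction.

P(Z = 0 | obs) = 2/3

Enumerate traces; 6 have nonzero weight after conditioning:
  (X=1, Z=0, W=1, Y=0, U=2) weight 4/147
  (X=1, Z=0, W=1, Y=1, U=2) weight 1/147
  (X=1, Z=0, W=1, Y=2, U=2) weight 2/147
  (X=1, Z=1, W=1, Y=0, U=1) weight 2/147
  (X=1, Z=1, W=1, Y=1, U=1) weight 1/294
  (X=1, Z=1, W=1, Y=2, U=1) weight 1/147
Group by Z:
  weight(Z=0) = 1/21
  weight(Z=1) = 1/42
Total weight = 1/21 + 1/42 = 1/14
P(Z=0 | obs) = 1/21 / 1/14 = 2/3
P(Z=1 | obs) = 1/42 / 1/14 = 1/3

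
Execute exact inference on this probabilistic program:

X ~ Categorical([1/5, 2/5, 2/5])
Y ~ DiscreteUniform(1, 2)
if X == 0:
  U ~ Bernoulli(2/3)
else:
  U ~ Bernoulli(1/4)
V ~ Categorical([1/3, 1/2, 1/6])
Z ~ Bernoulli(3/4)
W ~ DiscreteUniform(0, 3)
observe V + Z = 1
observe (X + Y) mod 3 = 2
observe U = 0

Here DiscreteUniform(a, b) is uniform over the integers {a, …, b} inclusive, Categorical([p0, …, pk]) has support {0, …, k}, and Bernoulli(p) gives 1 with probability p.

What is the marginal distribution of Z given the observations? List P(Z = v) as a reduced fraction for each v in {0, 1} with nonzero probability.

P(Z=0) = 1/3, P(Z=1) = 2/3

Enumerate traces; 16 have nonzero weight after conditioning:
  (X=0, Y=2, U=0, V=0, Z=1, W=0) weight 1/480
  (X=0, Y=2, U=0, V=0, Z=1, W=1) weight 1/480
  (X=0, Y=2, U=0, V=0, Z=1, W=2) weight 1/480
  (X=0, Y=2, U=0, V=0, Z=1, W=3) weight 1/480
  (X=0, Y=2, U=0, V=1, Z=0, W=0) weight 1/960
  (X=0, Y=2, U=0, V=1, Z=0, W=1) weight 1/960
  (X=0, Y=2, U=0, V=1, Z=0, W=2) weight 1/960
  (X=0, Y=2, U=0, V=1, Z=0, W=3) weight 1/960
  … 8 more
Group by Z:
  weight(Z=0) = 11/480
  weight(Z=1) = 11/240
Total weight = 11/480 + 11/240 = 11/160
P(Z=0 | obs) = 11/480 / 11/160 = 1/3
P(Z=1 | obs) = 11/240 / 11/160 = 2/3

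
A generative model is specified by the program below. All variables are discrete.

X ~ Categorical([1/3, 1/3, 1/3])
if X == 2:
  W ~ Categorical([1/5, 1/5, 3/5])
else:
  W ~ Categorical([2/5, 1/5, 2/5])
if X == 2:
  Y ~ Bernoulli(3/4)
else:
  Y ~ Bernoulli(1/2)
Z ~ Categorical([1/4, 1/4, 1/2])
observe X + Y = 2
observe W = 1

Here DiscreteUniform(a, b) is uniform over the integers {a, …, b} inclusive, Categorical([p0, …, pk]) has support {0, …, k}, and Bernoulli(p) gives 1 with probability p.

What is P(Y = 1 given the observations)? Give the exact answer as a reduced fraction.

Enumerate traces; 6 have nonzero weight after conditioning:
  (X=1, W=1, Y=1, Z=0) weight 1/120
  (X=1, W=1, Y=1, Z=1) weight 1/120
  (X=1, W=1, Y=1, Z=2) weight 1/60
  (X=2, W=1, Y=0, Z=0) weight 1/240
  (X=2, W=1, Y=0, Z=1) weight 1/240
  (X=2, W=1, Y=0, Z=2) weight 1/120
Group by Y:
  weight(Y=0) = 1/60
  weight(Y=1) = 1/30
Total weight = 1/60 + 1/30 = 1/20
P(Y=0 | obs) = 1/60 / 1/20 = 1/3
P(Y=1 | obs) = 1/30 / 1/20 = 2/3

P(Y = 1 | obs) = 2/3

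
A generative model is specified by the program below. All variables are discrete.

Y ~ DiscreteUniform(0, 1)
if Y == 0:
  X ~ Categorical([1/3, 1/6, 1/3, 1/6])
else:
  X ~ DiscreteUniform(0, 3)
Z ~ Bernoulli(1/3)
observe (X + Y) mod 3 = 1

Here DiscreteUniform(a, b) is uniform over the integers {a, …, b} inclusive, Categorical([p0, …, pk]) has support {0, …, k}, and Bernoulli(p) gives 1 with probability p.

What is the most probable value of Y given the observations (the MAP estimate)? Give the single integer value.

Enumerate traces; 6 have nonzero weight after conditioning:
  (Y=0, X=1, Z=0) weight 1/18
  (Y=0, X=1, Z=1) weight 1/36
  (Y=1, X=0, Z=0) weight 1/12
  (Y=1, X=0, Z=1) weight 1/24
  (Y=1, X=3, Z=0) weight 1/12
  (Y=1, X=3, Z=1) weight 1/24
Group by Y:
  weight(Y=0) = 1/12
  weight(Y=1) = 1/4
Total weight = 1/12 + 1/4 = 1/3
P(Y=0 | obs) = 1/12 / 1/3 = 1/4
P(Y=1 | obs) = 1/4 / 1/3 = 3/4
argmax = 1

argmax_v P(Y = v | obs) = 1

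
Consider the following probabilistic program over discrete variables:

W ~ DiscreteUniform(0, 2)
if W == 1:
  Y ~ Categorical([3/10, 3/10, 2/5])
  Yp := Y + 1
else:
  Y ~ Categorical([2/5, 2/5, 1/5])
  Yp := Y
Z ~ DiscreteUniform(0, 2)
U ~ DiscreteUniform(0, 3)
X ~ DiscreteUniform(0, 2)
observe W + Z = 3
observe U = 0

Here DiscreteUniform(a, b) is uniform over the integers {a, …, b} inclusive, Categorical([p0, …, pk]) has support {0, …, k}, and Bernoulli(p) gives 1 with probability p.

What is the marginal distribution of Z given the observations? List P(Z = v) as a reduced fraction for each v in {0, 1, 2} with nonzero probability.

P(Z=1) = 1/2, P(Z=2) = 1/2

Enumerate traces; 18 have nonzero weight after conditioning:
  (W=1, Y=0, Z=2, U=0, X=0) weight 1/360
  (W=1, Y=0, Z=2, U=0, X=1) weight 1/360
  (W=1, Y=0, Z=2, U=0, X=2) weight 1/360
  (W=1, Y=1, Z=2, U=0, X=0) weight 1/360
  (W=1, Y=1, Z=2, U=0, X=1) weight 1/360
  (W=1, Y=1, Z=2, U=0, X=2) weight 1/360
  (W=1, Y=2, Z=2, U=0, X=0) weight 1/270
  (W=1, Y=2, Z=2, U=0, X=1) weight 1/270
  (W=2, Y=0, Z=1, U=0, X=0) weight 1/270
  … 9 more
Group by Z:
  weight(Z=1) = 1/36
  weight(Z=2) = 1/36
Total weight = 1/36 + 1/36 = 1/18
P(Z=1 | obs) = 1/36 / 1/18 = 1/2
P(Z=2 | obs) = 1/36 / 1/18 = 1/2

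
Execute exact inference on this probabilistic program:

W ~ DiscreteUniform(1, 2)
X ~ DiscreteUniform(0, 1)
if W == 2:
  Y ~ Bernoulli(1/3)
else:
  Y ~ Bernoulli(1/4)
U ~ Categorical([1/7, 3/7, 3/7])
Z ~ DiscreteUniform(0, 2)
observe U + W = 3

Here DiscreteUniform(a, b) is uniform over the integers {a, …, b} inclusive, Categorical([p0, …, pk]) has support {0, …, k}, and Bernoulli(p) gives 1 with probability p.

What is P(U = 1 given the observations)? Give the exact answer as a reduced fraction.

P(U = 1 | obs) = 1/2

Enumerate traces; 24 have nonzero weight after conditioning:
  (W=1, X=0, Y=0, U=2, Z=0) weight 3/112
  (W=1, X=0, Y=0, U=2, Z=1) weight 3/112
  (W=1, X=0, Y=0, U=2, Z=2) weight 3/112
  (W=1, X=0, Y=1, U=2, Z=0) weight 1/112
  (W=1, X=0, Y=1, U=2, Z=1) weight 1/112
  (W=1, X=0, Y=1, U=2, Z=2) weight 1/112
  (W=1, X=1, Y=0, U=2, Z=0) weight 3/112
  (W=1, X=1, Y=0, U=2, Z=1) weight 3/112
  (W=2, X=0, Y=0, U=1, Z=0) weight 1/42
  … 15 more
Group by U:
  weight(U=1) = 3/14
  weight(U=2) = 3/14
Total weight = 3/14 + 3/14 = 3/7
P(U=1 | obs) = 3/14 / 3/7 = 1/2
P(U=2 | obs) = 3/14 / 3/7 = 1/2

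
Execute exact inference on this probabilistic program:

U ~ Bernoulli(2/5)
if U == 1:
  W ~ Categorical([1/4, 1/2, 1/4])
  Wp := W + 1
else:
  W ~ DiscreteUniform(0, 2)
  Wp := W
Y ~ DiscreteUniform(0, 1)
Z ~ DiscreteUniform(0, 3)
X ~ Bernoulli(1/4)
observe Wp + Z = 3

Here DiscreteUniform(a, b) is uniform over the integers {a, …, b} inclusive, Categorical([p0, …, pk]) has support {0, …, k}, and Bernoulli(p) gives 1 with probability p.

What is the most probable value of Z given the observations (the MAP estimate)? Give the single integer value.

Enumerate traces; 24 have nonzero weight after conditioning:
  (U=0, W=0, Y=0, Z=3, X=0) weight 3/160
  (U=0, W=0, Y=0, Z=3, X=1) weight 1/160
  (U=0, W=0, Y=1, Z=3, X=0) weight 3/160
  (U=0, W=0, Y=1, Z=3, X=1) weight 1/160
  (U=0, W=1, Y=0, Z=2, X=0) weight 3/160
  (U=0, W=1, Y=0, Z=2, X=1) weight 1/160
  (U=0, W=1, Y=1, Z=2, X=0) weight 3/160
  (U=0, W=1, Y=1, Z=2, X=1) weight 1/160
  (U=0, W=2, Y=0, Z=1, X=0) weight 3/160
  (U=1, W=2, Y=0, Z=0, X=0) weight 3/320
  … 14 more
Group by Z:
  weight(Z=0) = 1/40
  weight(Z=1) = 1/10
  weight(Z=2) = 3/40
  weight(Z=3) = 1/20
Total weight = 1/40 + 1/10 + 3/40 + 1/20 = 1/4
P(Z=0 | obs) = 1/40 / 1/4 = 1/10
P(Z=1 | obs) = 1/10 / 1/4 = 2/5
P(Z=2 | obs) = 3/40 / 1/4 = 3/10
P(Z=3 | obs) = 1/20 / 1/4 = 1/5
argmax = 1

argmax_v P(Z = v | obs) = 1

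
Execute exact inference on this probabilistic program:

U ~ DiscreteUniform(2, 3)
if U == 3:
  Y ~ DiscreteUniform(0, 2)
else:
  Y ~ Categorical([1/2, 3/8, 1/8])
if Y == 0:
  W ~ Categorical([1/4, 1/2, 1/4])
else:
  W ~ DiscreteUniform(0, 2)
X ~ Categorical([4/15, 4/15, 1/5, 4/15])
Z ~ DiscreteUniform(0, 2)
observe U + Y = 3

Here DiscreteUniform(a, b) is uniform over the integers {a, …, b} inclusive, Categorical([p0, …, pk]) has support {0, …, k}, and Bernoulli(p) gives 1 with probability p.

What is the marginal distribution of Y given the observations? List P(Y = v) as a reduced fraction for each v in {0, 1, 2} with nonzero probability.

Enumerate traces; 72 have nonzero weight after conditioning:
  (U=2, Y=1, W=0, X=0, Z=0) weight 1/180
  (U=2, Y=1, W=0, X=0, Z=1) weight 1/180
  (U=2, Y=1, W=0, X=0, Z=2) weight 1/180
  (U=2, Y=1, W=0, X=1, Z=0) weight 1/180
  (U=2, Y=1, W=0, X=1, Z=1) weight 1/180
  (U=2, Y=1, W=0, X=1, Z=2) weight 1/180
  (U=2, Y=1, W=0, X=2, Z=0) weight 1/240
  (U=2, Y=1, W=0, X=2, Z=1) weight 1/240
  (U=3, Y=0, W=0, X=0, Z=0) weight 1/270
  … 63 more
Group by Y:
  weight(Y=0) = 1/6
  weight(Y=1) = 3/16
Total weight = 1/6 + 3/16 = 17/48
P(Y=0 | obs) = 1/6 / 17/48 = 8/17
P(Y=1 | obs) = 3/16 / 17/48 = 9/17

P(Y=0) = 8/17, P(Y=1) = 9/17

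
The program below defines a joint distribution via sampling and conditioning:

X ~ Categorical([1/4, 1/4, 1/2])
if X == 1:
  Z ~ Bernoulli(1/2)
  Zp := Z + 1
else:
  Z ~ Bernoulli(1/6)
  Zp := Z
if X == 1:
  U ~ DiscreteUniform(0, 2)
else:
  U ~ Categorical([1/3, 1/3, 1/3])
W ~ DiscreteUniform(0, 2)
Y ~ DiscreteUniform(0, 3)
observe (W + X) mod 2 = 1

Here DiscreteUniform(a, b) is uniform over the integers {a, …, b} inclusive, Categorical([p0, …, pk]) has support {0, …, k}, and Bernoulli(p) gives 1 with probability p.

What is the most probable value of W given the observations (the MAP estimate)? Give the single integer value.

Enumerate traces; 96 have nonzero weight after conditioning:
  (X=0, Z=0, U=0, W=1, Y=0) weight 5/864
  (X=0, Z=0, U=0, W=1, Y=1) weight 5/864
  (X=0, Z=0, U=0, W=1, Y=2) weight 5/864
  (X=0, Z=0, U=0, W=1, Y=3) weight 5/864
  (X=0, Z=0, U=1, W=1, Y=0) weight 5/864
  (X=0, Z=0, U=1, W=1, Y=1) weight 5/864
  (X=0, Z=0, U=1, W=1, Y=2) weight 5/864
  (X=0, Z=0, U=1, W=1, Y=3) weight 5/864
  (X=1, Z=0, U=0, W=0, Y=0) weight 1/288
  (X=1, Z=0, U=0, W=2, Y=0) weight 1/288
  … 86 more
Group by W:
  weight(W=0) = 1/12
  weight(W=1) = 1/4
  weight(W=2) = 1/12
Total weight = 1/12 + 1/4 + 1/12 = 5/12
P(W=0 | obs) = 1/12 / 5/12 = 1/5
P(W=1 | obs) = 1/4 / 5/12 = 3/5
P(W=2 | obs) = 1/12 / 5/12 = 1/5
argmax = 1

argmax_v P(W = v | obs) = 1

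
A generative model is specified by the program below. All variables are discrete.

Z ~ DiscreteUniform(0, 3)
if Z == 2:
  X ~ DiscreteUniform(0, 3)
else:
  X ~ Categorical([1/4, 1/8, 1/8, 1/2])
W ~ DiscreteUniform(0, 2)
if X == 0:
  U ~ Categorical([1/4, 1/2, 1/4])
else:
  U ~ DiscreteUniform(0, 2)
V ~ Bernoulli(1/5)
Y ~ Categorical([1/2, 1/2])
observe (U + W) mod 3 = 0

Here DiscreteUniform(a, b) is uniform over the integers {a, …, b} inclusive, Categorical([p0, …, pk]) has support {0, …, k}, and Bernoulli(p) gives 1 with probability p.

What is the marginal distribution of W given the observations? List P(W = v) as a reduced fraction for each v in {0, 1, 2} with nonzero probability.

P(W=0) = 5/16, P(W=1) = 5/16, P(W=2) = 3/8

Enumerate traces; 192 have nonzero weight after conditioning:
  (Z=0, X=0, W=0, U=0, V=0, Y=0) weight 1/480
  (Z=0, X=0, W=0, U=0, V=0, Y=1) weight 1/480
  (Z=0, X=0, W=0, U=0, V=1, Y=0) weight 1/1920
  (Z=0, X=0, W=0, U=0, V=1, Y=1) weight 1/1920
  (Z=0, X=0, W=1, U=2, V=0, Y=0) weight 1/480
  (Z=0, X=0, W=1, U=2, V=0, Y=1) weight 1/480
  (Z=0, X=0, W=1, U=2, V=1, Y=0) weight 1/1920
  (Z=0, X=0, W=1, U=2, V=1, Y=1) weight 1/1920
  (Z=0, X=0, W=2, U=1, V=0, Y=0) weight 1/240
  … 183 more
Group by W:
  weight(W=0) = 5/48
  weight(W=1) = 5/48
  weight(W=2) = 1/8
Total weight = 5/48 + 5/48 + 1/8 = 1/3
P(W=0 | obs) = 5/48 / 1/3 = 5/16
P(W=1 | obs) = 5/48 / 1/3 = 5/16
P(W=2 | obs) = 1/8 / 1/3 = 3/8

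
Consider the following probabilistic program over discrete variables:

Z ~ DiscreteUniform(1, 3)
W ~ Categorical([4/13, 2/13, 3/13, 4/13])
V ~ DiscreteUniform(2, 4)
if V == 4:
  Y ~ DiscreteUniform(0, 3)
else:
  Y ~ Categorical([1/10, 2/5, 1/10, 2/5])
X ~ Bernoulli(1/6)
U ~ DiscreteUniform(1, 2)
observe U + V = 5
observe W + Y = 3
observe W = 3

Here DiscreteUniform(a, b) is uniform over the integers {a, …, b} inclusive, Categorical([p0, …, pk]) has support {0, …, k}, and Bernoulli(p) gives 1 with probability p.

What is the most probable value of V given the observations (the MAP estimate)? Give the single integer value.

Enumerate traces; 12 have nonzero weight after conditioning:
  (Z=1, W=3, V=3, Y=0, X=0, U=2) weight 1/702
  (Z=1, W=3, V=3, Y=0, X=1, U=2) weight 1/3510
  (Z=1, W=3, V=4, Y=0, X=0, U=1) weight 5/1404
  (Z=1, W=3, V=4, Y=0, X=1, U=1) weight 1/1404
  (Z=2, W=3, V=3, Y=0, X=0, U=2) weight 1/702
  (Z=2, W=3, V=3, Y=0, X=1, U=2) weight 1/3510
  (Z=2, W=3, V=4, Y=0, X=0, U=1) weight 5/1404
  (Z=2, W=3, V=4, Y=0, X=1, U=1) weight 1/1404
  … 4 more
Group by V:
  weight(V=3) = 1/195
  weight(V=4) = 1/78
Total weight = 1/195 + 1/78 = 7/390
P(V=3 | obs) = 1/195 / 7/390 = 2/7
P(V=4 | obs) = 1/78 / 7/390 = 5/7
argmax = 4

argmax_v P(V = v | obs) = 4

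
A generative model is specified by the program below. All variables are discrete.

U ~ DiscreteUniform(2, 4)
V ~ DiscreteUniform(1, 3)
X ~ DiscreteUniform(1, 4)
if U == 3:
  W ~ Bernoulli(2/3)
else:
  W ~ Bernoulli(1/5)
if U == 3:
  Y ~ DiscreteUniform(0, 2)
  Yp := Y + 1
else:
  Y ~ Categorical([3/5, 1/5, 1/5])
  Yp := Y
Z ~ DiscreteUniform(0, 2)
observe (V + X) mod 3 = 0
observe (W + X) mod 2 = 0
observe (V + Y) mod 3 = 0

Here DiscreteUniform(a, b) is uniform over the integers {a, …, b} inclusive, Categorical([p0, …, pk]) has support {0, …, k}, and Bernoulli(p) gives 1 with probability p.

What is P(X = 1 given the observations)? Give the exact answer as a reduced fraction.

Enumerate traces; 36 have nonzero weight after conditioning:
  (U=2, V=1, X=2, W=0, Y=2, Z=0) weight 1/675
  (U=2, V=1, X=2, W=0, Y=2, Z=1) weight 1/675
  (U=2, V=1, X=2, W=0, Y=2, Z=2) weight 1/675
  (U=2, V=2, X=1, W=1, Y=1, Z=0) weight 1/2700
  (U=2, V=2, X=1, W=1, Y=1, Z=1) weight 1/2700
  (U=2, V=2, X=1, W=1, Y=1, Z=2) weight 1/2700
  (U=2, V=2, X=4, W=0, Y=1, Z=0) weight 1/675
  (U=2, V=2, X=4, W=0, Y=1, Z=1) weight 1/675
  (U=2, V=3, X=3, W=1, Y=0, Z=0) weight 1/900
  … 27 more
Group by X:
  weight(X=1) = 17/2025
  weight(X=2) = 97/8100
  weight(X=3) = 26/2025
  weight(X=4) = 97/8100
Total weight = 17/2025 + 97/8100 + 26/2025 + 97/8100 = 61/1350
P(X=1 | obs) = 17/2025 / 61/1350 = 34/183
P(X=2 | obs) = 97/8100 / 61/1350 = 97/366
P(X=3 | obs) = 26/2025 / 61/1350 = 52/183
P(X=4 | obs) = 97/8100 / 61/1350 = 97/366

P(X = 1 | obs) = 34/183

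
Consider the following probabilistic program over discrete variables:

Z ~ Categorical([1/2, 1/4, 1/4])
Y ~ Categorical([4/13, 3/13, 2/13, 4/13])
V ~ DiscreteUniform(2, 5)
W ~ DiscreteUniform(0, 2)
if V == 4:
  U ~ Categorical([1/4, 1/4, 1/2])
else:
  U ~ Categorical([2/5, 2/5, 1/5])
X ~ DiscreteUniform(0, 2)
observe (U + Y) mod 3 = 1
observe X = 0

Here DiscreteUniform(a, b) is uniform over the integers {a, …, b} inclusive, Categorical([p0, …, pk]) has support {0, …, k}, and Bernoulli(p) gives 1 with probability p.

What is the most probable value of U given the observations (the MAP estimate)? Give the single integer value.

argmax_v P(U = v | obs) = 1

Enumerate traces; 144 have nonzero weight after conditioning:
  (Z=0, Y=0, V=2, W=0, U=1, X=0) weight 1/585
  (Z=0, Y=0, V=2, W=1, U=1, X=0) weight 1/585
  (Z=0, Y=0, V=2, W=2, U=1, X=0) weight 1/585
  (Z=0, Y=0, V=3, W=0, U=1, X=0) weight 1/585
  (Z=0, Y=0, V=3, W=1, U=1, X=0) weight 1/585
  (Z=0, Y=0, V=3, W=2, U=1, X=0) weight 1/585
  (Z=0, Y=0, V=4, W=0, U=1, X=0) weight 1/936
  (Z=0, Y=0, V=4, W=1, U=1, X=0) weight 1/936
  (Z=0, Y=1, V=2, W=0, U=0, X=0) weight 1/780
  (Z=0, Y=2, V=2, W=0, U=2, X=0) weight 1/2340
  … 134 more
Group by U:
  weight(U=0) = 29/1040
  weight(U=1) = 29/390
  weight(U=2) = 11/780
Total weight = 29/1040 + 29/390 + 11/780 = 121/1040
P(U=0 | obs) = 29/1040 / 121/1040 = 29/121
P(U=1 | obs) = 29/390 / 121/1040 = 232/363
P(U=2 | obs) = 11/780 / 121/1040 = 4/33
argmax = 1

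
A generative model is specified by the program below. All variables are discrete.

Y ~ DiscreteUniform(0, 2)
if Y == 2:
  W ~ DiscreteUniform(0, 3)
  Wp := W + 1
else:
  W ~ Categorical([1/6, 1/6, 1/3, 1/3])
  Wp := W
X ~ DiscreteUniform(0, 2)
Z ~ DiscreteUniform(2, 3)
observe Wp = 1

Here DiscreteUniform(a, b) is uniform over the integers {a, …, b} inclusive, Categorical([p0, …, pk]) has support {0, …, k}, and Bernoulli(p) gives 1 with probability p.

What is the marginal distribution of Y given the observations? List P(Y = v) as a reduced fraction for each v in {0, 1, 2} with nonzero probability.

Enumerate traces; 18 have nonzero weight after conditioning:
  (Y=0, W=1, X=0, Z=2) weight 1/108
  (Y=0, W=1, X=0, Z=3) weight 1/108
  (Y=0, W=1, X=1, Z=2) weight 1/108
  (Y=0, W=1, X=1, Z=3) weight 1/108
  (Y=0, W=1, X=2, Z=2) weight 1/108
  (Y=0, W=1, X=2, Z=3) weight 1/108
  (Y=1, W=1, X=0, Z=2) weight 1/108
  (Y=1, W=1, X=0, Z=3) weight 1/108
  (Y=2, W=0, X=0, Z=2) weight 1/72
  … 9 more
Group by Y:
  weight(Y=0) = 1/18
  weight(Y=1) = 1/18
  weight(Y=2) = 1/12
Total weight = 1/18 + 1/18 + 1/12 = 7/36
P(Y=0 | obs) = 1/18 / 7/36 = 2/7
P(Y=1 | obs) = 1/18 / 7/36 = 2/7
P(Y=2 | obs) = 1/12 / 7/36 = 3/7

P(Y=0) = 2/7, P(Y=1) = 2/7, P(Y=2) = 3/7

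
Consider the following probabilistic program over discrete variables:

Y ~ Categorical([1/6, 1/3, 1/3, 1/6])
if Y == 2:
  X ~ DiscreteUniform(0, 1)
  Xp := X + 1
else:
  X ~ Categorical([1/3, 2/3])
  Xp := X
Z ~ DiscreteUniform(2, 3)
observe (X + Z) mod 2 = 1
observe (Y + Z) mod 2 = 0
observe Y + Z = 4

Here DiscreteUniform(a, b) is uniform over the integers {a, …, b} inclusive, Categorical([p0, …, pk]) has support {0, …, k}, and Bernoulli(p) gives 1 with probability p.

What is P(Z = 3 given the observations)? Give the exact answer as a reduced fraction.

P(Z = 3 | obs) = 2/5

Enumerate traces; 2 have nonzero weight after conditioning:
  (Y=1, X=0, Z=3) weight 1/18
  (Y=2, X=1, Z=2) weight 1/12
Group by Z:
  weight(Z=2) = 1/12
  weight(Z=3) = 1/18
Total weight = 1/12 + 1/18 = 5/36
P(Z=2 | obs) = 1/12 / 5/36 = 3/5
P(Z=3 | obs) = 1/18 / 5/36 = 2/5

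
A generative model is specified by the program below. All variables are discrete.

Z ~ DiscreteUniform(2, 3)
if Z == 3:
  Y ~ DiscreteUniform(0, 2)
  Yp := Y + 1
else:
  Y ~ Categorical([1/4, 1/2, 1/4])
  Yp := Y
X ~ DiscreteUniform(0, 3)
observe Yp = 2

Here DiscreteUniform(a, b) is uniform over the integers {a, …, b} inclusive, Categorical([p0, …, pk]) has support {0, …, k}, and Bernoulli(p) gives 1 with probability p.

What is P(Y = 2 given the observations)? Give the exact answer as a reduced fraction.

P(Y = 2 | obs) = 3/7

Enumerate traces; 8 have nonzero weight after conditioning:
  (Z=2, Y=2, X=0) weight 1/32
  (Z=2, Y=2, X=1) weight 1/32
  (Z=2, Y=2, X=2) weight 1/32
  (Z=2, Y=2, X=3) weight 1/32
  (Z=3, Y=1, X=0) weight 1/24
  (Z=3, Y=1, X=1) weight 1/24
  (Z=3, Y=1, X=2) weight 1/24
  (Z=3, Y=1, X=3) weight 1/24
Group by Y:
  weight(Y=1) = 1/6
  weight(Y=2) = 1/8
Total weight = 1/6 + 1/8 = 7/24
P(Y=1 | obs) = 1/6 / 7/24 = 4/7
P(Y=2 | obs) = 1/8 / 7/24 = 3/7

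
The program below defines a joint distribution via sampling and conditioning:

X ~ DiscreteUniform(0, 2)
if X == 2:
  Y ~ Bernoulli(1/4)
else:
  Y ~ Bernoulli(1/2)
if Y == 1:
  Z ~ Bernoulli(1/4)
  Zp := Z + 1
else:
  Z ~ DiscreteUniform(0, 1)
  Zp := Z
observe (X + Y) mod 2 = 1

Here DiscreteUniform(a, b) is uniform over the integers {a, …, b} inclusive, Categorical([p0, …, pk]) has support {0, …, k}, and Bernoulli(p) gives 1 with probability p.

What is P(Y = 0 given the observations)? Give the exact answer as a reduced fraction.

P(Y = 0 | obs) = 2/5

Enumerate traces; 6 have nonzero weight after conditioning:
  (X=0, Y=1, Z=0) weight 1/8
  (X=0, Y=1, Z=1) weight 1/24
  (X=1, Y=0, Z=0) weight 1/12
  (X=1, Y=0, Z=1) weight 1/12
  (X=2, Y=1, Z=0) weight 1/16
  (X=2, Y=1, Z=1) weight 1/48
Group by Y:
  weight(Y=0) = 1/6
  weight(Y=1) = 1/4
Total weight = 1/6 + 1/4 = 5/12
P(Y=0 | obs) = 1/6 / 5/12 = 2/5
P(Y=1 | obs) = 1/4 / 5/12 = 3/5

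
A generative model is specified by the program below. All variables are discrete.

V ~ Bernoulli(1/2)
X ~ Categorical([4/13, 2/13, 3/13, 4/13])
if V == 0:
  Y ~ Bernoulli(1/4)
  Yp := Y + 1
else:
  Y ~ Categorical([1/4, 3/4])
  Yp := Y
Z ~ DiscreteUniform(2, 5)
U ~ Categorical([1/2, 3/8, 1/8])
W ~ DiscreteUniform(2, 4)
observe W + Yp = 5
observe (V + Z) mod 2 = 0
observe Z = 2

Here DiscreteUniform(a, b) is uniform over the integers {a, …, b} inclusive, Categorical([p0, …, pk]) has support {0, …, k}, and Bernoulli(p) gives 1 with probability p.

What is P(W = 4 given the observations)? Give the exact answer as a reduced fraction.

P(W = 4 | obs) = 3/4

Enumerate traces; 24 have nonzero weight after conditioning:
  (V=0, X=0, Y=0, Z=2, U=0, W=4) weight 1/208
  (V=0, X=0, Y=0, Z=2, U=1, W=4) weight 3/832
  (V=0, X=0, Y=0, Z=2, U=2, W=4) weight 1/832
  (V=0, X=0, Y=1, Z=2, U=0, W=3) weight 1/624
  (V=0, X=0, Y=1, Z=2, U=1, W=3) weight 1/832
  (V=0, X=0, Y=1, Z=2, U=2, W=3) weight 1/2496
  (V=0, X=1, Y=0, Z=2, U=0, W=4) weight 1/416
  (V=0, X=1, Y=0, Z=2, U=1, W=4) weight 3/1664
  … 16 more
Group by W:
  weight(W=3) = 1/96
  weight(W=4) = 1/32
Total weight = 1/96 + 1/32 = 1/24
P(W=3 | obs) = 1/96 / 1/24 = 1/4
P(W=4 | obs) = 1/32 / 1/24 = 3/4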